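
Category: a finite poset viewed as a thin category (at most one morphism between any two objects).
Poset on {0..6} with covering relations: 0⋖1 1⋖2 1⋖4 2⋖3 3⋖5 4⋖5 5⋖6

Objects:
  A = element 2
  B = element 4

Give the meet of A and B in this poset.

Answer: A∧B = 1

Derivation:
Common predecessors of 2,4: {0,1}
  0 ≤ 1
  1 ≤ 1
glb = 1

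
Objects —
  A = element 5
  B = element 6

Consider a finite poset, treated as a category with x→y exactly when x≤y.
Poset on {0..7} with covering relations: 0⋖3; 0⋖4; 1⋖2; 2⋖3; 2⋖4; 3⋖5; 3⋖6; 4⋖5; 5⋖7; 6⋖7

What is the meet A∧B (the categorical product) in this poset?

{x : x<=A ∧ x<=B} = {0,1,2,3}  (A=5, B=6)
  0 <= 3
  1 <= 3
  2 <= 3
  3 <= 3
glb = 3

Answer: A∧B = 3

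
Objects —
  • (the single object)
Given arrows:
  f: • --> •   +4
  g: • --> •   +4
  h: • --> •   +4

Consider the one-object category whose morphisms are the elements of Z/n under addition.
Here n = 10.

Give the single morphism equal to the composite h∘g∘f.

  0 +4≡4 +4≡8 +4≡2  (mod 10)
composite: +2

Answer: +2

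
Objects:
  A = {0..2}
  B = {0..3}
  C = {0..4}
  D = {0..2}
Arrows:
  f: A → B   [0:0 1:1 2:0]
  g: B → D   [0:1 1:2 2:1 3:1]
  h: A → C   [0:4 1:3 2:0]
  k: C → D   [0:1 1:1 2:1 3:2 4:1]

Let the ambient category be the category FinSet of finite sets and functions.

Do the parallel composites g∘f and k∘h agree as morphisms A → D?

Answer: COMMUTES

Trace:
Along f;g (path 1):
  0 f→0 g→1
  1 f→1 g→2
  2 f→0 g→1
  composite₁ = [0:1 1:2 2:1]
Along h;k (path 2):
  0 h→4 k→1
  1 h→3 k→2
  2 h→0 k→1
  composite₂ = [0:1 1:2 2:1]
Equal? YES — commutes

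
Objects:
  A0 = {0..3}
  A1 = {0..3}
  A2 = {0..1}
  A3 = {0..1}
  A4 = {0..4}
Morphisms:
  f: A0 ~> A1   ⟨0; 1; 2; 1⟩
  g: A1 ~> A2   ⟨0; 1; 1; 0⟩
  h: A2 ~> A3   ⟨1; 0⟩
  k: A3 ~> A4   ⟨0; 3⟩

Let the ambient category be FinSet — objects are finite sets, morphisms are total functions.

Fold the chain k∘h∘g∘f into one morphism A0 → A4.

Answer: ⟨3; 0; 0; 0⟩

Derivation:
  0 f~>0 g~>0 h~>1 k~>3
  1 f~>1 g~>1 h~>0 k~>0
  2 f~>2 g~>1 h~>0 k~>0
  3 f~>1 g~>1 h~>0 k~>0
⟦path⟧: ⟨3; 0; 0; 0⟩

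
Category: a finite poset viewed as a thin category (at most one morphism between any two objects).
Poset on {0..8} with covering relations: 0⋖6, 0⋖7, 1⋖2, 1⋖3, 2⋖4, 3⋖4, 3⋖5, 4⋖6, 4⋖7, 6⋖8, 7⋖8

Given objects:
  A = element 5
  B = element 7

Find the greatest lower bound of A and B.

Common predecessors of 5,7: {1,3}
  1 ⊑ 3
  3 ⊑ 3
glb = 3

Answer: A∧B = 3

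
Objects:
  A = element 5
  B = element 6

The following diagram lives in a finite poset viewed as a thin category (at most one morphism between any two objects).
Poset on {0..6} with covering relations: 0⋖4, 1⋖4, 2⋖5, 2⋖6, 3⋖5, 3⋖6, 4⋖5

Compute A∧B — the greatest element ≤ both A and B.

{x : x≤A ∧ x≤B} = {2,3}  (A=5, B=6)
  maximal lower bounds 2 and 3 are incomparable: neither 2≤3 nor 3≤2
→ no greatest lower bound exists

Answer: NO MEET EXISTS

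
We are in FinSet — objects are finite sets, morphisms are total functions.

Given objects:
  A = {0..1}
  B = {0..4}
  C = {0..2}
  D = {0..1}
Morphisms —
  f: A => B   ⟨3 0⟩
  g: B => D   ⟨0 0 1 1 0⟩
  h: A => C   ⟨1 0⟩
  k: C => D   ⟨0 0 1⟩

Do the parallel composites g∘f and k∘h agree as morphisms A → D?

Along f;g (path 1):
  0 f=>3 g=>1
  1 f=>0 g=>0
  result₁ = ⟨1 0⟩
Along h;k (path 2):
  0 h=>1 k=>0
  1 h=>0 k=>0
  result₂ = ⟨0 0⟩
Equal? distinct morphisms ✗

Answer: DOES NOT COMMUTE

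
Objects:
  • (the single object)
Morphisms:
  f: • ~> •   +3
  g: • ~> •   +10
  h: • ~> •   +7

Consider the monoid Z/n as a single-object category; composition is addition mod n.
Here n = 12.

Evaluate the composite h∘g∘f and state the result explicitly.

Answer: +8

Trace:
  0 +3≡3 +10≡1 +7≡8  (mod 12)
⟦path⟧: +8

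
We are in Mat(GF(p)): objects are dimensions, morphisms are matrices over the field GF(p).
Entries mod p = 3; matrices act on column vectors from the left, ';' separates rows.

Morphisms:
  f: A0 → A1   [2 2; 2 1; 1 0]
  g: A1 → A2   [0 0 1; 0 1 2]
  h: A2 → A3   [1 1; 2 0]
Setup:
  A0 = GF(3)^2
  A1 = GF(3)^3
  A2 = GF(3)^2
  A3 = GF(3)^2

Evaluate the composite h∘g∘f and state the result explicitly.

  e0=[1,0] f→[2,2,1] g→[1,1] h→[2,2]
  e1=[0,1] f→[2,1,0] g→[0,1] h→[1,0]
result: [2 1; 2 0]

Answer: [2 1; 2 0]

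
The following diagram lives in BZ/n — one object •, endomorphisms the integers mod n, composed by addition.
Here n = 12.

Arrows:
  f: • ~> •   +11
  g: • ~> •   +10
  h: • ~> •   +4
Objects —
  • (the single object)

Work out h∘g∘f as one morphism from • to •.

Answer: +1

Trace:
  0 +11≡11 +10≡9 +4≡1  (mod 12)
composite: +1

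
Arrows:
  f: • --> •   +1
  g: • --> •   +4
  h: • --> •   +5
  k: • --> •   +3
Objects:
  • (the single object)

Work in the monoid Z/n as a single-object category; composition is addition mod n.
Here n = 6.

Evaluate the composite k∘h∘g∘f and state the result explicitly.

  0 +1≡1 +4≡5 +5≡4 +3≡1  (mod 6)
⟦path⟧: +1

Answer: +1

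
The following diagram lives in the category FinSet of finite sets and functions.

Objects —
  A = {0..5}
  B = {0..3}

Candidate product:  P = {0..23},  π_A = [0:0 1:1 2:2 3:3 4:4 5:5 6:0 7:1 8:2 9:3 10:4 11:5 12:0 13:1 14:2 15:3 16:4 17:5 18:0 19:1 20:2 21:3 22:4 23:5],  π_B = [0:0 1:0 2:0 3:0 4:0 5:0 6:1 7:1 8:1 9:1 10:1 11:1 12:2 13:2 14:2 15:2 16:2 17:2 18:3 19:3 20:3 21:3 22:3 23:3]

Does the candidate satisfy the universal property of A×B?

Answer: VALID PRODUCT

Trace:
|A|·|B| = 6·4 = 24;  |P| = 24
Check the pairing map k ↦ (π_A(k), π_B(k)):
  0 : (0,0)
  1 : (1,0)
  2 : (2,0)
  3 : (3,0)
  4 : (4,0)
  5 : (5,0)
  6 : (0,1)
  7 : (1,1)
  8 : (2,1)
  9 : (3,1)
  10 : (4,1)
  11 : (5,1)
  12 : (0,2)
  13 : (1,2)
  14 : (2,2)
  15 : (3,2)
  16 : (4,2)
  17 : (5,2)
  18 : (0,3)
  19 : (1,3)
  20 : (2,3)
  21 : (3,3)
  22 : (4,3)
  23 : (5,3)
distinct pairs in image: 24 / 24 needed
  → bijection onto A×B; projections well-typed.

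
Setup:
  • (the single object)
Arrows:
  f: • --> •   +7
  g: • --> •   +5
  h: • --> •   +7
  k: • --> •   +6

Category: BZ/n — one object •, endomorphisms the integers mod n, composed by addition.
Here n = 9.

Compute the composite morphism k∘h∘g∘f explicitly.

Answer: +7

Trace:
  0 +7≡7 +5≡3 +7≡1 +6≡7  (mod 9)
⟦path⟧: +7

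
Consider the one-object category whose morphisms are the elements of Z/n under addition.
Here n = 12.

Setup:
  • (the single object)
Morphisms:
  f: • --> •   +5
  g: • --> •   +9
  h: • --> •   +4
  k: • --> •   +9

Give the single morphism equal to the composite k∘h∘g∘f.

Answer: +3

Work:
  0 +5≡5 +9≡2 +4≡6 +9≡3  (mod 12)
result: +3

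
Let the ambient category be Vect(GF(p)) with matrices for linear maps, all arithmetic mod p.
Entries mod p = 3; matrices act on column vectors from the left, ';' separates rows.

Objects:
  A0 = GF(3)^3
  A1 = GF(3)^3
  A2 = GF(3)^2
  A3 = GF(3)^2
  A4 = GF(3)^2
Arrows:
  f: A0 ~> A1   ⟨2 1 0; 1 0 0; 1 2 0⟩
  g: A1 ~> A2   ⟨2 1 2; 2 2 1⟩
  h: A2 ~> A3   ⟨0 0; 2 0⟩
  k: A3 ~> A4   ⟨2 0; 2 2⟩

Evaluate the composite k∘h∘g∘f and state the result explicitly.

  e0=[1,0,0] f~>[2,1,1] g~>[1,1] h~>[0,2] k~>[0,1]
  e1=[0,1,0] f~>[1,0,2] g~>[0,1] h~>[0,0] k~>[0,0]
  e2=[0,0,1] f~>[0,0,0] g~>[0,0] h~>[0,0] k~>[0,0]
composite: ⟨0 0 0; 1 0 0⟩

Answer: ⟨0 0 0; 1 0 0⟩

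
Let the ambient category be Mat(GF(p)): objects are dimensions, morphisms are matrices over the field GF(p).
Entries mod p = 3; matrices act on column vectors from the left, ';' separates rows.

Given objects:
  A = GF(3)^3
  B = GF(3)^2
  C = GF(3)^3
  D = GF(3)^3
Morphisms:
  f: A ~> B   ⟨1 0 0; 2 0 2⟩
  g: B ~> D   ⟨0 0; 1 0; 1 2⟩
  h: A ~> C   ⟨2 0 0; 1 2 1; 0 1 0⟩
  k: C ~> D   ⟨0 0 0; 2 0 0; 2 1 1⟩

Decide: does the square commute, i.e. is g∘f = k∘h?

Answer: COMMUTES

Derivation:
Along f;g (path 1):
  e0=[1,0,0] f~>[1,2] g~>[0,1,2]
  e1=[0,1,0] f~>[0,0] g~>[0,0,0]
  e2=[0,0,1] f~>[0,2] g~>[0,0,1]
  result₁ = ⟨0 0 0; 1 0 0; 2 0 1⟩
Along h;k (path 2):
  e0=[1,0,0] h~>[2,1,0] k~>[0,1,2]
  e1=[0,1,0] h~>[0,2,1] k~>[0,0,0]
  e2=[0,0,1] h~>[0,1,0] k~>[0,0,1]
  result₂ = ⟨0 0 0; 1 0 0; 2 0 1⟩
Equal? same morphism ✓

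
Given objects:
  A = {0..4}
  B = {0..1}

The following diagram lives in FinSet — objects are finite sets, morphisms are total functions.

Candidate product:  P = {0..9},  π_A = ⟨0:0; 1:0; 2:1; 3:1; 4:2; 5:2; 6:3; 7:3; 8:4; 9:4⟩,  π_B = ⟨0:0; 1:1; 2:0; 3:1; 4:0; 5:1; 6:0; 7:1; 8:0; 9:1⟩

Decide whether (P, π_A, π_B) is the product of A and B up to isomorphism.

|A|·|B| = 5·2 = 10;  |P| = 10
Check the pairing map k ↦ (π_A(k), π_B(k)):
  0 : (0,0)
  1 : (0,1)
  2 : (1,0)
  3 : (1,1)
  4 : (2,0)
  5 : (2,1)
  6 : (3,0)
  7 : (3,1)
  8 : (4,0)
  9 : (4,1)
distinct pairs in image: 10 / 10 needed
  → bijection onto A×B; projections well-typed.

Answer: VALID PRODUCT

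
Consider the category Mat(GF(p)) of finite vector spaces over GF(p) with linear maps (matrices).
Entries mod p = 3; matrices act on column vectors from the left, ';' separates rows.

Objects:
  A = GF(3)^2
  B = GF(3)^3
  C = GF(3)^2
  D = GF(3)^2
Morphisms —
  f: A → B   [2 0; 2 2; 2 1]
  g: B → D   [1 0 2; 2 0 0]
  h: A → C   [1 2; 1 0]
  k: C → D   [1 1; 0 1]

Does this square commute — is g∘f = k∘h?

Answer: DOES NOT COMMUTE

Derivation:
1) trace f;g:
  e0=(1,0) f→(2,2,2) g→(0,1)
  e1=(0,1) f→(0,2,1) g→(2,0)
  ⟦path⟧₁ = [0 2; 1 0]
2) trace h;k:
  e0=(1,0) h→(1,1) k→(2,1)
  e1=(0,1) h→(2,0) k→(2,0)
  ⟦path⟧₂ = [2 2; 1 0]
Equal? differ; not commutative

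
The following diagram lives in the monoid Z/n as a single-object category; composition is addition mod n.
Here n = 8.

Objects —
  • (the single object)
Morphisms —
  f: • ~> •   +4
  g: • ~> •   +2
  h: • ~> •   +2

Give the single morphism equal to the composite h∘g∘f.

Answer: +0

Trace:
  0 +4≡4 +2≡6 +2≡0  (mod 8)
composite: +0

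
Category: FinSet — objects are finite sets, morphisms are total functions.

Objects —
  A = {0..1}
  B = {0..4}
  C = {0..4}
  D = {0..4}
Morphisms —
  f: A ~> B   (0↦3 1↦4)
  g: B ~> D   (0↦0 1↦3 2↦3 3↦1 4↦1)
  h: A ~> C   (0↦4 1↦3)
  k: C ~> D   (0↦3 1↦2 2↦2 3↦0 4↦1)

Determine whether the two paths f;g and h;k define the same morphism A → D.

Answer: DOES NOT COMMUTE

Derivation:
Along f;g (path 1):
  0 f~>3 g~>1
  1 f~>4 g~>1
  ⟦path⟧₁ = (0↦1 1↦1)
Along h;k (path 2):
  0 h~>4 k~>1
  1 h~>3 k~>0
  ⟦path⟧₂ = (0↦1 1↦0)
Equal? differ; not commutative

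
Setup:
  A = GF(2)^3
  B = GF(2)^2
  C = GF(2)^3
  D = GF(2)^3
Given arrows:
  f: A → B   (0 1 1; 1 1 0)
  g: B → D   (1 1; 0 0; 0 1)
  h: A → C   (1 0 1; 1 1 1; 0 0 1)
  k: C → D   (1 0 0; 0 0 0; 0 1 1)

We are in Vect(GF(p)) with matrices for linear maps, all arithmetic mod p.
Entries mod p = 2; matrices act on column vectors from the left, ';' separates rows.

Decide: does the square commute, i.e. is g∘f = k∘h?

Path 1 = f;g:
  e0=⟨1,0,0⟩ f→⟨0,1⟩ g→⟨1,0,1⟩
  e1=⟨0,1,0⟩ f→⟨1,1⟩ g→⟨0,0,1⟩
  e2=⟨0,0,1⟩ f→⟨1,0⟩ g→⟨1,0,0⟩
  result₁ = (1 0 1; 0 0 0; 1 1 0)
Path 2 = h;k:
  e0=⟨1,0,0⟩ h→⟨1,1,0⟩ k→⟨1,0,1⟩
  e1=⟨0,1,0⟩ h→⟨0,1,0⟩ k→⟨0,0,1⟩
  e2=⟨0,0,1⟩ h→⟨1,1,1⟩ k→⟨1,0,0⟩
  result₂ = (1 0 1; 0 0 0; 1 1 0)
Equal? same morphism ✓

Answer: COMMUTES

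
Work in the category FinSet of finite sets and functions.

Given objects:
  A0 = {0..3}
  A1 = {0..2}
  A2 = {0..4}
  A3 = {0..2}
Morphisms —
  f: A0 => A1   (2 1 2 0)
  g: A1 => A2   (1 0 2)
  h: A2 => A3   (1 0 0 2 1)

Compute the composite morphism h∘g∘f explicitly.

  0 f=>2 g=>2 h=>0
  1 f=>1 g=>0 h=>1
  2 f=>2 g=>2 h=>0
  3 f=>0 g=>1 h=>0
⟦path⟧: (0 1 0 0)

Answer: (0 1 0 0)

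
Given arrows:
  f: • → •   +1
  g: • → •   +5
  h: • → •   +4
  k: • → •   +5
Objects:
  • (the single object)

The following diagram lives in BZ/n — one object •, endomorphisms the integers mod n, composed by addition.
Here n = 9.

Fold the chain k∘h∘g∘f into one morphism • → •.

Answer: +6

Trace:
  0 +1≡1 +5≡6 +4≡1 +5≡6  (mod 9)
composite: +6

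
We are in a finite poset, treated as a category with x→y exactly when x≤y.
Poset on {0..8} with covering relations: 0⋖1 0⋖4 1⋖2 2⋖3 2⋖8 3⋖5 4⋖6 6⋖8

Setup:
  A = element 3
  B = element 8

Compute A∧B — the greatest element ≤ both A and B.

{x : x≤A ∧ x≤B} = {0,1,2}  (A=3, B=8)
  0 ≤ 2
  1 ≤ 2
  2 ≤ 2
glb = 2

Answer: A∧B = 2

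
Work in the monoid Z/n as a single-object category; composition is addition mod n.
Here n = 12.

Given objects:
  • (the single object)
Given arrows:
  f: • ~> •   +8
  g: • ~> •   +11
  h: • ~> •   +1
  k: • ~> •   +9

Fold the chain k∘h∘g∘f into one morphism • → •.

  0 +8≡8 +11≡7 +1≡8 +9≡5  (mod 12)
composite: +5

Answer: +5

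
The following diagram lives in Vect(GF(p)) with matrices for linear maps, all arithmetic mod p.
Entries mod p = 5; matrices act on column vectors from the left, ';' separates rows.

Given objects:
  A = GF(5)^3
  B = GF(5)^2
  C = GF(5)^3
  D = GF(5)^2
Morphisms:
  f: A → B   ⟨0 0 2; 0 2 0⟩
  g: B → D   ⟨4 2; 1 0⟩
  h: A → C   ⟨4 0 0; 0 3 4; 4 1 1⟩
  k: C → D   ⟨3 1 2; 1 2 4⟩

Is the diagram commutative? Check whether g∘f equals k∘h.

Along f;g (path 1):
  e0=[1,0,0] f→[0,0] g→[0,0]
  e1=[0,1,0] f→[0,2] g→[4,0]
  e2=[0,0,1] f→[2,0] g→[3,2]
  result₁ = ⟨0 4 3; 0 0 2⟩
Along h;k (path 2):
  e0=[1,0,0] h→[4,0,4] k→[0,0]
  e1=[0,1,0] h→[0,3,1] k→[0,0]
  e2=[0,0,1] h→[0,4,1] k→[1,2]
  result₂ = ⟨0 0 1; 0 0 2⟩
Equal? differ; not commutative

Answer: DOES NOT COMMUTE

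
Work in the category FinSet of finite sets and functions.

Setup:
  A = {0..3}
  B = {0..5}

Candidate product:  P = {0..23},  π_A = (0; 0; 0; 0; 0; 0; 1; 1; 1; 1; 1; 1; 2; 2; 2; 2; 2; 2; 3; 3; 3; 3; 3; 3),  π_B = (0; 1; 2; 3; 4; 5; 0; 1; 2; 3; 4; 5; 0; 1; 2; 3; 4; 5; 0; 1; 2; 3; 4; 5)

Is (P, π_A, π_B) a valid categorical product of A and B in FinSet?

Answer: VALID PRODUCT

Trace:
|A|·|B| = 4·6 = 24;  |P| = 24
Check the pairing map k ↦ (π_A(k), π_B(k)):
  0 -> (0,0)
  1 -> (0,1)
  2 -> (0,2)
  3 -> (0,3)
  4 -> (0,4)
  5 -> (0,5)
  6 -> (1,0)
  7 -> (1,1)
  8 -> (1,2)
  9 -> (1,3)
  10 -> (1,4)
  11 -> (1,5)
  12 -> (2,0)
  13 -> (2,1)
  14 -> (2,2)
  15 -> (2,3)
  16 -> (2,4)
  17 -> (2,5)
  18 -> (3,0)
  19 -> (3,1)
  20 -> (3,2)
  21 -> (3,3)
  22 -> (3,4)
  23 -> (3,5)
distinct pairs in image: 24 / 24 needed
  → bijection onto A×B; projections well-typed.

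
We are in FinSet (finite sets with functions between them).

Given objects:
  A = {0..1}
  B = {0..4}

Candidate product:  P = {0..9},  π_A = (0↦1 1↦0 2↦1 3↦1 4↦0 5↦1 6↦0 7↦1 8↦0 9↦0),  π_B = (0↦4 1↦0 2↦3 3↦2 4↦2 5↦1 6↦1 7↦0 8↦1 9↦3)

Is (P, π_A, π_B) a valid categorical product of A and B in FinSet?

Answer: NOT A VALID PRODUCT — duplicate pair at indices 6,8

Trace:
|A|·|B| = 2·5 = 10;  |P| = 10
Check the pairing map k ↦ (π_A(k), π_B(k)):
  0 ↦ (1,4)
  1 ↦ (0,0)
  2 ↦ (1,3)
  3 ↦ (1,2)
  4 ↦ (0,2)
  5 ↦ (1,1)
  6 ↦ (0,1)
  7 ↦ (1,0)
  8 ↦ (0,1)  ✗ repeats pair of k=6
  9 ↦ (0,3)
distinct pairs in image: 9 / 10 needed
  → (0,1) hit at k=6 and k=8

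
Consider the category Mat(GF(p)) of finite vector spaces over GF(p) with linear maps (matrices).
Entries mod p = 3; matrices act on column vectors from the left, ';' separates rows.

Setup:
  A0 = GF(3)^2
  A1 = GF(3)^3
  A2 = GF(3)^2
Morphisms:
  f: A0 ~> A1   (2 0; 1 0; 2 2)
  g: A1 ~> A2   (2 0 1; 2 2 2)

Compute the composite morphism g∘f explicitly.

Answer: (0 2; 1 1)

Work:
  e0=⟨1,0⟩ f~>⟨2,1,2⟩ g~>⟨0,1⟩
  e1=⟨0,1⟩ f~>⟨0,0,2⟩ g~>⟨2,1⟩
⟦path⟧: (0 2; 1 1)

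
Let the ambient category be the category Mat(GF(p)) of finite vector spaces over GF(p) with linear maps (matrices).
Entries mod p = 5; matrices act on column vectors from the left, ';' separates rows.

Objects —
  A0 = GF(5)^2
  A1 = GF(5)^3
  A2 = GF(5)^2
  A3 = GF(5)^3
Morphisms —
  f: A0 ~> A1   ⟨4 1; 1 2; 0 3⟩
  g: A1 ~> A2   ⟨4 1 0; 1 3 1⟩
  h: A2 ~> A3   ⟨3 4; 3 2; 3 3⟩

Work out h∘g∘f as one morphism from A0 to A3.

  e0=[1,0] f~>[4,1,0] g~>[2,2] h~>[4,0,2]
  e1=[0,1] f~>[1,2,3] g~>[1,0] h~>[3,3,3]
composite: ⟨4 3; 0 3; 2 3⟩

Answer: ⟨4 3; 0 3; 2 3⟩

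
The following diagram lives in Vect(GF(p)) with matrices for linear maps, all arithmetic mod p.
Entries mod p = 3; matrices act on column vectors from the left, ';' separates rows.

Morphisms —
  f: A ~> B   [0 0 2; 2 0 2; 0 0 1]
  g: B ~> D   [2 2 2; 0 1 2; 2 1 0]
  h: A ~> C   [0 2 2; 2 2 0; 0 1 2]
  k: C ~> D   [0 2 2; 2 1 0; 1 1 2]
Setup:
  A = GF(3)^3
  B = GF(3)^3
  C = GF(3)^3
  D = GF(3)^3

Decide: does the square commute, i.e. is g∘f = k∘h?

Path 1 = f;g:
  e0=[1,0,0] f~>[0,2,0] g~>[1,2,2]
  e1=[0,1,0] f~>[0,0,0] g~>[0,0,0]
  e2=[0,0,1] f~>[2,2,1] g~>[1,1,0]
  result₁ = [1 0 1; 2 0 1; 2 0 0]
Path 2 = h;k:
  e0=[1,0,0] h~>[0,2,0] k~>[1,2,2]
  e1=[0,1,0] h~>[2,2,1] k~>[0,0,0]
  e2=[0,0,1] h~>[2,0,2] k~>[1,1,0]
  result₂ = [1 0 1; 2 0 1; 2 0 0]
Equal? equal; square commutes

Answer: COMMUTES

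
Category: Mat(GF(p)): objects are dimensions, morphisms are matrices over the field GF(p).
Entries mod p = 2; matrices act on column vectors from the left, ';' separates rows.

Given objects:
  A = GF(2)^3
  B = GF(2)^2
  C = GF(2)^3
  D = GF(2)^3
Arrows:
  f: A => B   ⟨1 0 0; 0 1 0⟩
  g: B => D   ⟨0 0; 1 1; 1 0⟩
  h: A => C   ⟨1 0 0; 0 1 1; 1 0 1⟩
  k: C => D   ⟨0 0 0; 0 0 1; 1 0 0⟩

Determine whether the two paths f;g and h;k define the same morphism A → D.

1) trace f;g:
  e0=⟨1,0,0⟩ f=>⟨1,0⟩ g=>⟨0,1,1⟩
  e1=⟨0,1,0⟩ f=>⟨0,1⟩ g=>⟨0,1,0⟩
  e2=⟨0,0,1⟩ f=>⟨0,0⟩ g=>⟨0,0,0⟩
  result₁ = ⟨0 0 0; 1 1 0; 1 0 0⟩
2) trace h;k:
  e0=⟨1,0,0⟩ h=>⟨1,0,1⟩ k=>⟨0,1,1⟩
  e1=⟨0,1,0⟩ h=>⟨0,1,0⟩ k=>⟨0,0,0⟩
  e2=⟨0,0,1⟩ h=>⟨0,1,1⟩ k=>⟨0,1,0⟩
  result₂ = ⟨0 0 0; 1 0 1; 1 0 0⟩
Equal? distinct morphisms ✗

Answer: DOES NOT COMMUTE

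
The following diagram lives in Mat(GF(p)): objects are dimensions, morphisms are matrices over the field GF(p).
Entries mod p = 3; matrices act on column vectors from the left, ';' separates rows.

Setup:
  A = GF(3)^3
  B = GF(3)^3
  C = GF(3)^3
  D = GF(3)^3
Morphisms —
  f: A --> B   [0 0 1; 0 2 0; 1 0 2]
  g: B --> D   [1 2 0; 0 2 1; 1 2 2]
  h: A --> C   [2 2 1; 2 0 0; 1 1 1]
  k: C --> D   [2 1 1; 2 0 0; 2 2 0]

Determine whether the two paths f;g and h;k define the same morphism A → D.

Answer: DOES NOT COMMUTE

Trace:
1) trace f;g:
  e0=[1,0,0] f-->[0,0,1] g-->[0,1,2]
  e1=[0,1,0] f-->[0,2,0] g-->[1,1,1]
  e2=[0,0,1] f-->[1,0,2] g-->[1,2,2]
  composite₁ = [0 1 1; 1 1 2; 2 1 2]
2) trace h;k:
  e0=[1,0,0] h-->[2,2,1] k-->[1,1,2]
  e1=[0,1,0] h-->[2,0,1] k-->[2,1,1]
  e2=[0,0,1] h-->[1,0,1] k-->[0,2,2]
  composite₂ = [1 2 0; 1 1 2; 2 1 2]
Equal? NO — does not commute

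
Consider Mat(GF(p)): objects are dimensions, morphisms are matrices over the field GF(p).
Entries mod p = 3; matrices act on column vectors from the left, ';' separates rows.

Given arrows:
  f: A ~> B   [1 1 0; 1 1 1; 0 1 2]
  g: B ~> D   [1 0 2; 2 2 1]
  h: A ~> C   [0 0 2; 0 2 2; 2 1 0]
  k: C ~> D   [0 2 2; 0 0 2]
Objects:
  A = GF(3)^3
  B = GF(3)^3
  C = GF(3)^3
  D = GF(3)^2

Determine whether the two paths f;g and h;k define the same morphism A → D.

Along f;g (path 1):
  e0=[1,0,0] f~>[1,1,0] g~>[1,1]
  e1=[0,1,0] f~>[1,1,1] g~>[0,2]
  e2=[0,0,1] f~>[0,1,2] g~>[1,1]
  ⟦path⟧₁ = [1 0 1; 1 2 1]
Along h;k (path 2):
  e0=[1,0,0] h~>[0,0,2] k~>[1,1]
  e1=[0,1,0] h~>[0,2,1] k~>[0,2]
  e2=[0,0,1] h~>[2,2,0] k~>[1,0]
  ⟦path⟧₂ = [1 0 1; 1 2 0]
Equal? distinct morphisms ✗

Answer: DOES NOT COMMUTE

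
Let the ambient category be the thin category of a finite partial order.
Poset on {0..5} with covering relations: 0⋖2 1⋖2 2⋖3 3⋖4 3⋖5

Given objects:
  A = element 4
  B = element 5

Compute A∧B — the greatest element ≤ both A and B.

Answer: A∧B = 3

Derivation:
Lower bounds of A=4 and B=5: {0,1,2,3}
  0 <= 3
  1 <= 3
  2 <= 3
  3 <= 3
glb = 3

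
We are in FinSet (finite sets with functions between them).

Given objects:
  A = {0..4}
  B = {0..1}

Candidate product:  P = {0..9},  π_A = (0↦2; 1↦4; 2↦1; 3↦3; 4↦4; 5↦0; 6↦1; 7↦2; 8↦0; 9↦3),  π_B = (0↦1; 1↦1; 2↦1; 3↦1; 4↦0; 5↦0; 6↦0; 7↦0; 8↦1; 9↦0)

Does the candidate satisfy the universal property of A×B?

Answer: VALID PRODUCT

Work:
|A|·|B| = 5·2 = 10;  |P| = 10
Check the pairing map k ↦ (π_A(k), π_B(k)):
  0 ↦ (2,1)
  1 ↦ (4,1)
  2 ↦ (1,1)
  3 ↦ (3,1)
  4 ↦ (4,0)
  5 ↦ (0,0)
  6 ↦ (1,0)
  7 ↦ (2,0)
  8 ↦ (0,1)
  9 ↦ (3,0)
distinct pairs in image: 10 / 10 needed
  → bijection onto A×B; projections well-typed.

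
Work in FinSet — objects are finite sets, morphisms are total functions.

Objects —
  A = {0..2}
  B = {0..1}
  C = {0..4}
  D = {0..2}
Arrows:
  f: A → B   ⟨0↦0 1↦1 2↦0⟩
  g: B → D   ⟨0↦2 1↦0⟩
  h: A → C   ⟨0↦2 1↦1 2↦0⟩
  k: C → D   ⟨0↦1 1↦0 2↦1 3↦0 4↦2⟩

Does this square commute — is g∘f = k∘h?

Answer: DOES NOT COMMUTE

Trace:
Path 1 = f;g:
  0 f→0 g→2
  1 f→1 g→0
  2 f→0 g→2
  result₁ = ⟨0↦2 1↦0 2↦2⟩
Path 2 = h;k:
  0 h→2 k→1
  1 h→1 k→0
  2 h→0 k→1
  result₂ = ⟨0↦1 1↦0 2↦1⟩
Equal? NO — does not commute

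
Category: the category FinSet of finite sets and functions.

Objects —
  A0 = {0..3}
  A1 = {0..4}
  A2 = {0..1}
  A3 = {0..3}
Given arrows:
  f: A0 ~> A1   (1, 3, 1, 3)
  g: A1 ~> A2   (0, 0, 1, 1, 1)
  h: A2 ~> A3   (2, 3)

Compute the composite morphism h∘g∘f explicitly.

Answer: (2, 3, 2, 3)

Derivation:
  0 f~>1 g~>0 h~>2
  1 f~>3 g~>1 h~>3
  2 f~>1 g~>0 h~>2
  3 f~>3 g~>1 h~>3
result: (2, 3, 2, 3)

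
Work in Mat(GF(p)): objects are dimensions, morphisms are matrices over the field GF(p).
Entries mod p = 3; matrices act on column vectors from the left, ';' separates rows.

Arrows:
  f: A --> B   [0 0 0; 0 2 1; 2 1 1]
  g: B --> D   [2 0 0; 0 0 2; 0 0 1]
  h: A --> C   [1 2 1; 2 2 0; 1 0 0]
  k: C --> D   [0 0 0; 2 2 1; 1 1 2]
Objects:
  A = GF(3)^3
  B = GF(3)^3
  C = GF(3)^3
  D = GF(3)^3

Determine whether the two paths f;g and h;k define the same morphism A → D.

Path 1 = f;g:
  e0=[1,0,0] f-->[0,0,2] g-->[0,1,2]
  e1=[0,1,0] f-->[0,2,1] g-->[0,2,1]
  e2=[0,0,1] f-->[0,1,1] g-->[0,2,1]
  composite₁ = [0 0 0; 1 2 2; 2 1 1]
Path 2 = h;k:
  e0=[1,0,0] h-->[1,2,1] k-->[0,1,2]
  e1=[0,1,0] h-->[2,2,0] k-->[0,2,1]
  e2=[0,0,1] h-->[1,0,0] k-->[0,2,1]
  composite₂ = [0 0 0; 1 2 2; 2 1 1]
Equal? equal; square commutes

Answer: COMMUTES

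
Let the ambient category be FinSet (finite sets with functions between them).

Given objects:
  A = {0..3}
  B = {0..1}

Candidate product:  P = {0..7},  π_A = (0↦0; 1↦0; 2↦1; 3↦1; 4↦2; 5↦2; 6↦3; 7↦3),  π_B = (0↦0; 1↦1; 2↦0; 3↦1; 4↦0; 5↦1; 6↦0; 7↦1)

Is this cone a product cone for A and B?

|A|·|B| = 4·2 = 8;  |P| = 8
Check the pairing map k ↦ (π_A(k), π_B(k)):
  0 ↦ (0,0)
  1 ↦ (0,1)
  2 ↦ (1,0)
  3 ↦ (1,1)
  4 ↦ (2,0)
  5 ↦ (2,1)
  6 ↦ (3,0)
  7 ↦ (3,1)
distinct pairs in image: 8 / 8 needed
  → bijection onto A×B; projections well-typed.

Answer: VALID PRODUCT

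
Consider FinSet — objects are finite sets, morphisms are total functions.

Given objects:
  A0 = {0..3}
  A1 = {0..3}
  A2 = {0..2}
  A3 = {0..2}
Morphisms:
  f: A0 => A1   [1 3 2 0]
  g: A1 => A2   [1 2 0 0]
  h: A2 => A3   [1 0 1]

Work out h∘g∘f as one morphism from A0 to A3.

Answer: [1 1 1 0]

Trace:
  0 f=>1 g=>2 h=>1
  1 f=>3 g=>0 h=>1
  2 f=>2 g=>0 h=>1
  3 f=>0 g=>1 h=>0
composite: [1 1 1 0]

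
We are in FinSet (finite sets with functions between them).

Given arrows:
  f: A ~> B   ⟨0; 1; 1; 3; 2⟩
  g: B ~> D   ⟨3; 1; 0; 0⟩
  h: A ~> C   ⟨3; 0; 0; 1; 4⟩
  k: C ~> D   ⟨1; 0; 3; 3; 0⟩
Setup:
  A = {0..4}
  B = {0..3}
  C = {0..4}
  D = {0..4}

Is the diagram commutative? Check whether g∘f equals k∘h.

Path 1 = f;g:
  0 f~>0 g~>3
  1 f~>1 g~>1
  2 f~>1 g~>1
  3 f~>3 g~>0
  4 f~>2 g~>0
  result₁ = ⟨3; 1; 1; 0; 0⟩
Path 2 = h;k:
  0 h~>3 k~>3
  1 h~>0 k~>1
  2 h~>0 k~>1
  3 h~>1 k~>0
  4 h~>4 k~>0
  result₂ = ⟨3; 1; 1; 0; 0⟩
Equal? same morphism ✓

Answer: COMMUTES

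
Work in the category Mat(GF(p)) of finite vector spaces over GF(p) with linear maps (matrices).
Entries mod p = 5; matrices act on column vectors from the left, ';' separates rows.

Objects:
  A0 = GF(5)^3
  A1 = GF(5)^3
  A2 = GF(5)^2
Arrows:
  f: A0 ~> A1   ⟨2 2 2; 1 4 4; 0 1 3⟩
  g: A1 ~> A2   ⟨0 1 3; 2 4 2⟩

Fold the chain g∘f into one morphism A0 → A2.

  e0=[1,0,0] f~>[2,1,0] g~>[1,3]
  e1=[0,1,0] f~>[2,4,1] g~>[2,2]
  e2=[0,0,1] f~>[2,4,3] g~>[3,1]
⟦path⟧: ⟨1 2 3; 3 2 1⟩

Answer: ⟨1 2 3; 3 2 1⟩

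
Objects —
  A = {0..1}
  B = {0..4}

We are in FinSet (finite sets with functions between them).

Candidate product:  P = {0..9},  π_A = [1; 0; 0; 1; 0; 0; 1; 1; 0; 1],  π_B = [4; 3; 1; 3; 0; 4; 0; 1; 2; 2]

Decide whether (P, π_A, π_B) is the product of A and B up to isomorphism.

Answer: VALID PRODUCT

Trace:
|A|·|B| = 2·5 = 10;  |P| = 10
Check the pairing map k ↦ (π_A(k), π_B(k)):
  0 -> (1,4)
  1 -> (0,3)
  2 -> (0,1)
  3 -> (1,3)
  4 -> (0,0)
  5 -> (0,4)
  6 -> (1,0)
  7 -> (1,1)
  8 -> (0,2)
  9 -> (1,2)
distinct pairs in image: 10 / 10 needed
  → bijection onto A×B; projections well-typed.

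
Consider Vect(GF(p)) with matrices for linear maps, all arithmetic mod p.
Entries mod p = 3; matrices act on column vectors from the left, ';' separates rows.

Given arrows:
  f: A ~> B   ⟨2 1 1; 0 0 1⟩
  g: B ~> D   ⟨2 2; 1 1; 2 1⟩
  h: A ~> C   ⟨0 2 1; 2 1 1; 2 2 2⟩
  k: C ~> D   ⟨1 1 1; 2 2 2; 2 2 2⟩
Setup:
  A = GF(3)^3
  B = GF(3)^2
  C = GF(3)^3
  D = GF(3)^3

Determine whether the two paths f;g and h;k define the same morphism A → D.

Along f;g (path 1):
  e0=[1,0,0] f~>[2,0] g~>[1,2,1]
  e1=[0,1,0] f~>[1,0] g~>[2,1,2]
  e2=[0,0,1] f~>[1,1] g~>[1,2,0]
  result₁ = ⟨1 2 1; 2 1 2; 1 2 0⟩
Along h;k (path 2):
  e0=[1,0,0] h~>[0,2,2] k~>[1,2,2]
  e1=[0,1,0] h~>[2,1,2] k~>[2,1,1]
  e2=[0,0,1] h~>[1,1,2] k~>[1,2,2]
  result₂ = ⟨1 2 1; 2 1 2; 2 1 2⟩
Equal? differ; not commutative

Answer: DOES NOT COMMUTE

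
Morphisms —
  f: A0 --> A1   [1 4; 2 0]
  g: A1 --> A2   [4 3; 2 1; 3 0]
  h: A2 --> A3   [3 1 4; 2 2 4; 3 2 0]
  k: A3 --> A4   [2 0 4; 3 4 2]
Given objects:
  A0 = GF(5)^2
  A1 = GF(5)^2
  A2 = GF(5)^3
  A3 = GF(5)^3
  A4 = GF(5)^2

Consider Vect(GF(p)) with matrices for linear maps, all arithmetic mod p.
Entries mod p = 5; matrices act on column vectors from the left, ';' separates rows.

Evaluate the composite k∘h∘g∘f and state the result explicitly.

  e0=[1,0] f-->[1,2] g-->[0,4,3] h-->[1,0,3] k-->[4,4]
  e1=[0,1] f-->[4,0] g-->[1,3,2] h-->[4,1,4] k-->[4,4]
result: [4 4; 4 4]

Answer: [4 4; 4 4]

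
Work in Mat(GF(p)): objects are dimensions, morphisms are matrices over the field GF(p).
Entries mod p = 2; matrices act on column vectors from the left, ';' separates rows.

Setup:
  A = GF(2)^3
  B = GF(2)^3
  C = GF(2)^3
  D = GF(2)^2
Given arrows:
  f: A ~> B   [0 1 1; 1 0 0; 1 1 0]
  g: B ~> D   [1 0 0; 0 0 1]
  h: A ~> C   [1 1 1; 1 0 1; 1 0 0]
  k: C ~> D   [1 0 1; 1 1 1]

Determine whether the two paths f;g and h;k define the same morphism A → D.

Answer: COMMUTES

Work:
Along f;g (path 1):
  e0=[1,0,0] f~>[0,1,1] g~>[0,1]
  e1=[0,1,0] f~>[1,0,1] g~>[1,1]
  e2=[0,0,1] f~>[1,0,0] g~>[1,0]
  ⟦path⟧₁ = [0 1 1; 1 1 0]
Along h;k (path 2):
  e0=[1,0,0] h~>[1,1,1] k~>[0,1]
  e1=[0,1,0] h~>[1,0,0] k~>[1,1]
  e2=[0,0,1] h~>[1,1,0] k~>[1,0]
  ⟦path⟧₂ = [0 1 1; 1 1 0]
Equal? same morphism ✓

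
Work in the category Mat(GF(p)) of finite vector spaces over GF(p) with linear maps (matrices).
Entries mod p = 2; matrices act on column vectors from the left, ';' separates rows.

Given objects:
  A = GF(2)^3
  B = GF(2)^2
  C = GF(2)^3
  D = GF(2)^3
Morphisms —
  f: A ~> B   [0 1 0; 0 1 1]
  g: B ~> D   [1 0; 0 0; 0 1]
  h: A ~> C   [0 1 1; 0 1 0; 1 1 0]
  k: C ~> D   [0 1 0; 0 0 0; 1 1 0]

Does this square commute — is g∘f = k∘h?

Path 1 = f;g:
  e0=[1,0,0] f~>[0,0] g~>[0,0,0]
  e1=[0,1,0] f~>[1,1] g~>[1,0,1]
  e2=[0,0,1] f~>[0,1] g~>[0,0,1]
  composite₁ = [0 1 0; 0 0 0; 0 1 1]
Path 2 = h;k:
  e0=[1,0,0] h~>[0,0,1] k~>[0,0,0]
  e1=[0,1,0] h~>[1,1,1] k~>[1,0,0]
  e2=[0,0,1] h~>[1,0,0] k~>[0,0,1]
  composite₂ = [0 1 0; 0 0 0; 0 0 1]
Equal? distinct morphisms ✗

Answer: DOES NOT COMMUTE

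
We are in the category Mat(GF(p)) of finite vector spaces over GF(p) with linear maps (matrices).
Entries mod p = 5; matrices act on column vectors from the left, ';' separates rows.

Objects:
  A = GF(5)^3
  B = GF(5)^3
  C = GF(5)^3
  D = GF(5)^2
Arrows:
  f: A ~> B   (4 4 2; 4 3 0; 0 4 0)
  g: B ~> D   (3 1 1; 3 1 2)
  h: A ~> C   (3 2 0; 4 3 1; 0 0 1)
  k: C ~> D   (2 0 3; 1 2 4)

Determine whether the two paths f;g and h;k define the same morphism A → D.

1) trace f;g:
  e0=[1,0,0] f~>[4,4,0] g~>[1,1]
  e1=[0,1,0] f~>[4,3,4] g~>[4,3]
  e2=[0,0,1] f~>[2,0,0] g~>[1,1]
  composite₁ = (1 4 1; 1 3 1)
2) trace h;k:
  e0=[1,0,0] h~>[3,4,0] k~>[1,1]
  e1=[0,1,0] h~>[2,3,0] k~>[4,3]
  e2=[0,0,1] h~>[0,1,1] k~>[3,1]
  composite₂ = (1 4 3; 1 3 1)
Equal? NO — does not commute

Answer: DOES NOT COMMUTE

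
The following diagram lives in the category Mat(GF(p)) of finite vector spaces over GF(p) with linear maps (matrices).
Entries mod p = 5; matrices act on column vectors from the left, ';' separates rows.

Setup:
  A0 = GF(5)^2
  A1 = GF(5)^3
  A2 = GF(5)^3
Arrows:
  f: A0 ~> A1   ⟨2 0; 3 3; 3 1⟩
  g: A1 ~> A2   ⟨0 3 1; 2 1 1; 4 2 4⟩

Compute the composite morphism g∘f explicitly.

  e0=[1,0] f~>[2,3,3] g~>[2,0,1]
  e1=[0,1] f~>[0,3,1] g~>[0,4,0]
⟦path⟧: ⟨2 0; 0 4; 1 0⟩

Answer: ⟨2 0; 0 4; 1 0⟩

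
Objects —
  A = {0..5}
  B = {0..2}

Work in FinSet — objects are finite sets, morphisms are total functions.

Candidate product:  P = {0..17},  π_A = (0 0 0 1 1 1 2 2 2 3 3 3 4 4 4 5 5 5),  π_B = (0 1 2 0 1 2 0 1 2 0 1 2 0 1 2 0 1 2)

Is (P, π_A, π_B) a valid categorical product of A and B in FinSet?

Answer: VALID PRODUCT

Work:
|A|·|B| = 6·3 = 18;  |P| = 18
Check the pairing map k ↦ (π_A(k), π_B(k)):
  0 ↦ (0,0)
  1 ↦ (0,1)
  2 ↦ (0,2)
  3 ↦ (1,0)
  4 ↦ (1,1)
  5 ↦ (1,2)
  6 ↦ (2,0)
  7 ↦ (2,1)
  8 ↦ (2,2)
  9 ↦ (3,0)
  10 ↦ (3,1)
  11 ↦ (3,2)
  12 ↦ (4,0)
  13 ↦ (4,1)
  14 ↦ (4,2)
  15 ↦ (5,0)
  16 ↦ (5,1)
  17 ↦ (5,2)
distinct pairs in image: 18 / 18 needed
  → bijection onto A×B; projections well-typed.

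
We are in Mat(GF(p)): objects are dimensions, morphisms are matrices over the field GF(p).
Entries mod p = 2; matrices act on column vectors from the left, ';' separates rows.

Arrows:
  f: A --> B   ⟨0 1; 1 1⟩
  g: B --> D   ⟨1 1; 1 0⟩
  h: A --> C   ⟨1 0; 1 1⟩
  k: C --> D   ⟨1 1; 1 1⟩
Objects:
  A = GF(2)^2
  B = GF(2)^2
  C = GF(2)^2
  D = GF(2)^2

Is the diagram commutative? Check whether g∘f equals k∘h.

Answer: DOES NOT COMMUTE

Trace:
Path 1 = f;g:
  e0=⟨1,0⟩ f-->⟨0,1⟩ g-->⟨1,0⟩
  e1=⟨0,1⟩ f-->⟨1,1⟩ g-->⟨0,1⟩
  composite₁ = ⟨1 0; 0 1⟩
Path 2 = h;k:
  e0=⟨1,0⟩ h-->⟨1,1⟩ k-->⟨0,0⟩
  e1=⟨0,1⟩ h-->⟨0,1⟩ k-->⟨1,1⟩
  composite₂ = ⟨0 1; 0 1⟩
Equal? distinct morphisms ✗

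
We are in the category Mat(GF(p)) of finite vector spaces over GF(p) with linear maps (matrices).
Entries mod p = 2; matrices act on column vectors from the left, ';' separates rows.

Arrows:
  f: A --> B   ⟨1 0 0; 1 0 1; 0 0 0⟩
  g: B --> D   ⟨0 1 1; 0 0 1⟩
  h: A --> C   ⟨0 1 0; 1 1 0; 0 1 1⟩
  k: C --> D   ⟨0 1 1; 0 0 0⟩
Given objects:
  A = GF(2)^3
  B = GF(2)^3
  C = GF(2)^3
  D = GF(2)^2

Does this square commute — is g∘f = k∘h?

1) trace f;g:
  e0=⟨1,0,0⟩ f-->⟨1,1,0⟩ g-->⟨1,0⟩
  e1=⟨0,1,0⟩ f-->⟨0,0,0⟩ g-->⟨0,0⟩
  e2=⟨0,0,1⟩ f-->⟨0,1,0⟩ g-->⟨1,0⟩
  ⟦path⟧₁ = ⟨1 0 1; 0 0 0⟩
2) trace h;k:
  e0=⟨1,0,0⟩ h-->⟨0,1,0⟩ k-->⟨1,0⟩
  e1=⟨0,1,0⟩ h-->⟨1,1,1⟩ k-->⟨0,0⟩
  e2=⟨0,0,1⟩ h-->⟨0,0,1⟩ k-->⟨1,0⟩
  ⟦path⟧₂ = ⟨1 0 1; 0 0 0⟩
Equal? same morphism ✓

Answer: COMMUTES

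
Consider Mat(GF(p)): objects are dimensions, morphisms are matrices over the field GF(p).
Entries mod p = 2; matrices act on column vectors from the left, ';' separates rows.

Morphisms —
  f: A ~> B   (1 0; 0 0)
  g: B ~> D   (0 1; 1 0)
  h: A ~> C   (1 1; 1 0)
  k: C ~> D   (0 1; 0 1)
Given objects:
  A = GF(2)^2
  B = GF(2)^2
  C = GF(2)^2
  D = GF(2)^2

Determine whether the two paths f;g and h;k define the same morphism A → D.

Answer: DOES NOT COMMUTE

Trace:
Path 1 = f;g:
  e0=⟨1,0⟩ f~>⟨1,0⟩ g~>⟨0,1⟩
  e1=⟨0,1⟩ f~>⟨0,0⟩ g~>⟨0,0⟩
  composite₁ = (0 0; 1 0)
Path 2 = h;k:
  e0=⟨1,0⟩ h~>⟨1,1⟩ k~>⟨1,1⟩
  e1=⟨0,1⟩ h~>⟨1,0⟩ k~>⟨0,0⟩
  composite₂ = (1 0; 1 0)
Equal? differ; not commutative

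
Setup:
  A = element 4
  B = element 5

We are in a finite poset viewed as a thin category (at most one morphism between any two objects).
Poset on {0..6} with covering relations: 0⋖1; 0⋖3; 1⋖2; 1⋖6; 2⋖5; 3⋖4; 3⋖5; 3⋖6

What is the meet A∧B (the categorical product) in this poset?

Answer: A∧B = 3

Work:
Common predecessors of 4,5: {0,3}
  0 ≤ 3
  3 ≤ 3
glb = 3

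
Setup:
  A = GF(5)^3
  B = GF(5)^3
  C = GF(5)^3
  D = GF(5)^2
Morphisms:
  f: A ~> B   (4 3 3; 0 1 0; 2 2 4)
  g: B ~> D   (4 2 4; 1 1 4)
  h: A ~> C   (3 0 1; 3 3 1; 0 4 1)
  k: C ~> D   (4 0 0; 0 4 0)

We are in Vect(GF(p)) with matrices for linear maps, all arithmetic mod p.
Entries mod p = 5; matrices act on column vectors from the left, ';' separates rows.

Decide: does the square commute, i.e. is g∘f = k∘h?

Answer: DOES NOT COMMUTE

Trace:
Along f;g (path 1):
  e0=(1,0,0) f~>(4,0,2) g~>(4,2)
  e1=(0,1,0) f~>(3,1,2) g~>(2,2)
  e2=(0,0,1) f~>(3,0,4) g~>(3,4)
  composite₁ = (4 2 3; 2 2 4)
Along h;k (path 2):
  e0=(1,0,0) h~>(3,3,0) k~>(2,2)
  e1=(0,1,0) h~>(0,3,4) k~>(0,2)
  e2=(0,0,1) h~>(1,1,1) k~>(4,4)
  composite₂ = (2 0 4; 2 2 4)
Equal? NO — does not commute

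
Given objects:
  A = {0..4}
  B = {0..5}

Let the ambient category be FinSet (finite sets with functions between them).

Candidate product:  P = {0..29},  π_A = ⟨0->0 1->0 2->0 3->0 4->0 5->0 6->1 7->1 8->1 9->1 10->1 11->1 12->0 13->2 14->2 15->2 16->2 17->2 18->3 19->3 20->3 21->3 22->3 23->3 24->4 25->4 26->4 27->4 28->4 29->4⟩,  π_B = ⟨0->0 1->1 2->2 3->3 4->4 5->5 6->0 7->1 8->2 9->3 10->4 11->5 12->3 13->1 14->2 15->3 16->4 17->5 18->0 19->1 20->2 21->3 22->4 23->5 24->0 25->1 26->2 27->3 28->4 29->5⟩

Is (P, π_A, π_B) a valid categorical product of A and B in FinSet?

|A|·|B| = 5·6 = 30;  |P| = 30
Check the pairing map k ↦ (π_A(k), π_B(k)):
  0 -> (0,0)
  1 -> (0,1)
  2 -> (0,2)
  3 -> (0,3)
  4 -> (0,4)
  5 -> (0,5)
  6 -> (1,0)
  7 -> (1,1)
  8 -> (1,2)
  9 -> (1,3)
  10 -> (1,4)
  11 -> (1,5)
  12 -> (0,3)  ✗ repeats pair of k=3
  13 -> (2,1)
  14 -> (2,2)
  15 -> (2,3)
  16 -> (2,4)
  17 -> (2,5)
  18 -> (3,0)
  19 -> (3,1)
  20 -> (3,2)
  21 -> (3,3)
  22 -> (3,4)
  23 -> (3,5)
  24 -> (4,0)
  25 -> (4,1)
  26 -> (4,2)
  27 -> (4,3)
  28 -> (4,4)
  29 -> (4,5)
distinct pairs in image: 29 / 30 needed
  → (0,3) hit at k=3 and k=12

Answer: NOT A VALID PRODUCT — duplicate pair at indices 3,12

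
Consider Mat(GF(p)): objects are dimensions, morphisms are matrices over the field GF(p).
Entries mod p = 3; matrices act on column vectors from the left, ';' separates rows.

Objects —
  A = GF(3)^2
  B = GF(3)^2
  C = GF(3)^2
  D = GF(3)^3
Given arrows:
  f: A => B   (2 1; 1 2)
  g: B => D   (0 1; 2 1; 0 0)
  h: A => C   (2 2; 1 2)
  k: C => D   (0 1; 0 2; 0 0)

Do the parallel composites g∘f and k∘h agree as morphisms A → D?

Path 1 = f;g:
  e0=⟨1,0⟩ f=>⟨2,1⟩ g=>⟨1,2,0⟩
  e1=⟨0,1⟩ f=>⟨1,2⟩ g=>⟨2,1,0⟩
  composite₁ = (1 2; 2 1; 0 0)
Path 2 = h;k:
  e0=⟨1,0⟩ h=>⟨2,1⟩ k=>⟨1,2,0⟩
  e1=⟨0,1⟩ h=>⟨2,2⟩ k=>⟨2,1,0⟩
  composite₂ = (1 2; 2 1; 0 0)
Equal? equal; square commutes

Answer: COMMUTES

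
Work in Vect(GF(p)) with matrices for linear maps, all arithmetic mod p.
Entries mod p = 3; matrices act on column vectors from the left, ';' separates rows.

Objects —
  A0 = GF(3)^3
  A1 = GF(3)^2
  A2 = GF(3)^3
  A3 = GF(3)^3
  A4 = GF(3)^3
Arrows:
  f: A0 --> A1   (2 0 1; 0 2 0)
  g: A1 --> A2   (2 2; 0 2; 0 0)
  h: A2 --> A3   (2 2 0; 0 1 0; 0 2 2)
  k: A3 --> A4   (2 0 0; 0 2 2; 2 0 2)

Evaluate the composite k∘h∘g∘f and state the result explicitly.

  e0=(1,0,0) f-->(2,0) g-->(1,0,0) h-->(2,0,0) k-->(1,0,1)
  e1=(0,1,0) f-->(0,2) g-->(1,1,0) h-->(1,1,2) k-->(2,0,0)
  e2=(0,0,1) f-->(1,0) g-->(2,0,0) h-->(1,0,0) k-->(2,0,2)
composite: (1 2 2; 0 0 0; 1 0 2)

Answer: (1 2 2; 0 0 0; 1 0 2)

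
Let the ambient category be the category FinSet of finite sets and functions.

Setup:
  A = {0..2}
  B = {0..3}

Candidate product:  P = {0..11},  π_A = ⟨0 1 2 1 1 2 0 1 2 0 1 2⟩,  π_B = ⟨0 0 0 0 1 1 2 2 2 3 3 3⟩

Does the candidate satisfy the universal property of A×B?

Answer: NOT A VALID PRODUCT — duplicate pair at indices 1,3

Derivation:
|A|·|B| = 3·4 = 12;  |P| = 12
Check the pairing map k ↦ (π_A(k), π_B(k)):
  0 -> (0,0)
  1 -> (1,0)
  2 -> (2,0)
  3 -> (1,0)  ✗ repeats pair of k=1
  4 -> (1,1)
  5 -> (2,1)
  6 -> (0,2)
  7 -> (1,2)
  8 -> (2,2)
  9 -> (0,3)
  10 -> (1,3)
  11 -> (2,3)
distinct pairs in image: 11 / 12 needed
  → (1,0) hit at k=1 and k=3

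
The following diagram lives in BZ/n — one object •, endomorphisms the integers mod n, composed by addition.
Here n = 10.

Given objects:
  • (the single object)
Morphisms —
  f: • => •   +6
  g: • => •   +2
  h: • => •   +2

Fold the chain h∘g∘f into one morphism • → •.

  0 +6≡6 +2≡8 +2≡0  (mod 10)
composite: +0

Answer: +0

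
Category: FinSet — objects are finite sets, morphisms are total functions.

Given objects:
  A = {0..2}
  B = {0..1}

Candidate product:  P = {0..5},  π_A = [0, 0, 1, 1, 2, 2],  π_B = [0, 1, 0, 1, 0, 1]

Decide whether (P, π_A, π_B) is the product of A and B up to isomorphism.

|A|·|B| = 3·2 = 6;  |P| = 6
Check the pairing map k ↦ (π_A(k), π_B(k)):
  0 -> (0,0)
  1 -> (0,1)
  2 -> (1,0)
  3 -> (1,1)
  4 -> (2,0)
  5 -> (2,1)
distinct pairs in image: 6 / 6 needed
  → bijection onto A×B; projections well-typed.

Answer: VALID PRODUCT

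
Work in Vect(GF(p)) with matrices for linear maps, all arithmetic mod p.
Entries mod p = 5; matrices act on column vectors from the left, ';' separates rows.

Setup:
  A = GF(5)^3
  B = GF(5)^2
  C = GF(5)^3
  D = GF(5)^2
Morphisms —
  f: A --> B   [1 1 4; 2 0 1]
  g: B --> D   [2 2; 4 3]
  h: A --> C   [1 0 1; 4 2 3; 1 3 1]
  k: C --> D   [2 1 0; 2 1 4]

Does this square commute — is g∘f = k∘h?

Answer: COMMUTES

Trace:
1) trace f;g:
  e0=[1,0,0] f-->[1,2] g-->[1,0]
  e1=[0,1,0] f-->[1,0] g-->[2,4]
  e2=[0,0,1] f-->[4,1] g-->[0,4]
  result₁ = [1 2 0; 0 4 4]
2) trace h;k:
  e0=[1,0,0] h-->[1,4,1] k-->[1,0]
  e1=[0,1,0] h-->[0,2,3] k-->[2,4]
  e2=[0,0,1] h-->[1,3,1] k-->[0,4]
  result₂ = [1 2 0; 0 4 4]
Equal? same morphism ✓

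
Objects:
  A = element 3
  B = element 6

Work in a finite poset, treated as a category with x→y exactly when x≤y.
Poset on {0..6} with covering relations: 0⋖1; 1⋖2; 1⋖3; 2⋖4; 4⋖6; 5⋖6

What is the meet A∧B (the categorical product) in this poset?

Lower bounds of A=3 and B=6: {0,1}
  0 <= 1
  1 <= 1
glb = 1

Answer: A∧B = 1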